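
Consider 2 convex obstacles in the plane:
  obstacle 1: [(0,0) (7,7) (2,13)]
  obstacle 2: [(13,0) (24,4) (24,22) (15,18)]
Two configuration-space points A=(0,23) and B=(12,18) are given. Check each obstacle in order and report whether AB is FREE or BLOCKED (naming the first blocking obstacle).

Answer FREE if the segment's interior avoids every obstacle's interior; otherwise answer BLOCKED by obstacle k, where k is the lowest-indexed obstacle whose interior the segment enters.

FREE

Obstacle 1 [(0,0) (7,7) (2,13)]:
  edge (0,0)–(7,7): clear
  edge (7,7)–(2,13): clear
  edge (2,13)–(0,0): clear
  midpoint (6,41/2) outside
  → clear
Obstacle 2 [(13,0) (24,4) (24,22) (15,18)]:
  edge (13,0)–(24,4): clear
  edge (24,4)–(24,22): clear
  edge (24,22)–(15,18): clear
  edge (15,18)–(13,0): clear
  midpoint (6,41/2) outside
  → clear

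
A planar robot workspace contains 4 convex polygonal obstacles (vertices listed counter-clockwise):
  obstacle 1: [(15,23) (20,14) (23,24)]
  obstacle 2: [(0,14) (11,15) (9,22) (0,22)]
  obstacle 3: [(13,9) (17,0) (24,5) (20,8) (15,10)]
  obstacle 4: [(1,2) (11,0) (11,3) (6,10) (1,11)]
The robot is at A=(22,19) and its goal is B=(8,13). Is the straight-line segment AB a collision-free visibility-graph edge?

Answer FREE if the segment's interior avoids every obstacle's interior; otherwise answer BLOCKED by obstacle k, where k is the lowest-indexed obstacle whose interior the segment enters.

Obstacle 1 [(15,23) (20,14) (23,24)]:
  edge (15,23)–(20,14): crosses AB
  edge (20,14)–(23,24): crosses AB
  edge (23,24)–(15,23): clear
  → BLOCKED
Obstacle 2 [(0,14) (11,15) (9,22) (0,22)]:
  edge (0,14)–(11,15): clear
  edge (11,15)–(9,22): clear
  edge (9,22)–(0,22): clear
  edge (0,22)–(0,14): clear
  midpoint (15,16) outside
  → clear
Obstacle 3 [(13,9) (17,0) (24,5) (20,8) (15,10)]:
  edge (13,9)–(17,0): clear
  edge (17,0)–(24,5): clear
  edge (24,5)–(20,8): clear
  edge (20,8)–(15,10): clear
  edge (15,10)–(13,9): clear
  midpoint (15,16) outside
  → clear
Obstacle 4 [(1,2) (11,0) (11,3) (6,10) (1,11)]:
  edge (1,2)–(11,0): clear
  edge (11,0)–(11,3): clear
  edge (11,3)–(6,10): clear
  edge (6,10)–(1,11): clear
  edge (1,11)–(1,2): clear
  midpoint (15,16) outside
  → clear

BLOCKED by obstacle 1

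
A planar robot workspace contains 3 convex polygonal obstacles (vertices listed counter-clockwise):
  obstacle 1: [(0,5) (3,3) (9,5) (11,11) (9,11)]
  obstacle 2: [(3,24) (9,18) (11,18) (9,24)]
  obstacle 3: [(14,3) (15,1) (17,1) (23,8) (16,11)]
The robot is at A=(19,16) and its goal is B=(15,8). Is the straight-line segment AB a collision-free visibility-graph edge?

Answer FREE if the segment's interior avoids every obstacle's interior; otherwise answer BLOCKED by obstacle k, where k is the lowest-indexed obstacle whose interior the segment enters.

BLOCKED by obstacle 3

Obstacle 1 [(0,5) (3,3) (9,5) (11,11) (9,11)]:
  edge (0,5)–(3,3): clear
  edge (3,3)–(9,5): clear
  edge (9,5)–(11,11): clear
  edge (11,11)–(9,11): clear
  edge (9,11)–(0,5): clear
  midpoint (17,12) outside
  → clear
Obstacle 2 [(3,24) (9,18) (11,18) (9,24)]:
  edge (3,24)–(9,18): clear
  edge (9,18)–(11,18): clear
  edge (11,18)–(9,24): clear
  edge (9,24)–(3,24): clear
  midpoint (17,12) outside
  → clear
Obstacle 3 [(14,3) (15,1) (17,1) (23,8) (16,11)]:
  edge (14,3)–(15,1): clear
  edge (15,1)–(17,1): clear
  edge (17,1)–(23,8): clear
  edge (23,8)–(16,11): crosses AB
  edge (16,11)–(14,3): crosses AB
  → BLOCKED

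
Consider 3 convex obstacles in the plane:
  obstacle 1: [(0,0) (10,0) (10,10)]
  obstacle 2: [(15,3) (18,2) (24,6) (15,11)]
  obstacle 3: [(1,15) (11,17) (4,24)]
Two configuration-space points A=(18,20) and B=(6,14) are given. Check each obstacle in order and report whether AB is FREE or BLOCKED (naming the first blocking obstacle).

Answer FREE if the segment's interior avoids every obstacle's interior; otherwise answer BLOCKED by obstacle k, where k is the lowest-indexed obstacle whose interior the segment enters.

Obstacle 1 [(0,0) (10,0) (10,10)]:
  edge (0,0)–(10,0): clear
  edge (10,0)–(10,10): clear
  edge (10,10)–(0,0): clear
  midpoint (12,17) outside
  → clear
Obstacle 2 [(15,3) (18,2) (24,6) (15,11)]:
  edge (15,3)–(18,2): clear
  edge (18,2)–(24,6): clear
  edge (24,6)–(15,11): clear
  edge (15,11)–(15,3): clear
  midpoint (12,17) outside
  → clear
Obstacle 3 [(1,15) (11,17) (4,24)]:
  edge (1,15)–(11,17): clear
  edge (11,17)–(4,24): clear
  edge (4,24)–(1,15): clear
  midpoint (12,17) outside
  → clear

FREE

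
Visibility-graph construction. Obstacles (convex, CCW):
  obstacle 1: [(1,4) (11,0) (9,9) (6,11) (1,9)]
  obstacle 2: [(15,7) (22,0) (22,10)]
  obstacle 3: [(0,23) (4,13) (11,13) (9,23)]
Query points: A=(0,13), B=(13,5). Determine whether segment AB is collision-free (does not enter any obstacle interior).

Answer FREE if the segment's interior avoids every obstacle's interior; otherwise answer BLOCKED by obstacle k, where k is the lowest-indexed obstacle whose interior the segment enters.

Obstacle 1 [(1,4) (11,0) (9,9) (6,11) (1,9)]:
  edge (1,4)–(11,0): clear
  edge (11,0)–(9,9): crosses AB
  edge (9,9)–(6,11): clear
  edge (6,11)–(1,9): crosses AB
  edge (1,9)–(1,4): clear
  → BLOCKED
Obstacle 2 [(15,7) (22,0) (22,10)]:
  edge (15,7)–(22,0): clear
  edge (22,0)–(22,10): clear
  edge (22,10)–(15,7): clear
  midpoint (13/2,9) outside
  → clear
Obstacle 3 [(0,23) (4,13) (11,13) (9,23)]:
  edge (0,23)–(4,13): clear
  edge (4,13)–(11,13): clear
  edge (11,13)–(9,23): clear
  edge (9,23)–(0,23): clear
  midpoint (13/2,9) outside
  → clear

BLOCKED by obstacle 1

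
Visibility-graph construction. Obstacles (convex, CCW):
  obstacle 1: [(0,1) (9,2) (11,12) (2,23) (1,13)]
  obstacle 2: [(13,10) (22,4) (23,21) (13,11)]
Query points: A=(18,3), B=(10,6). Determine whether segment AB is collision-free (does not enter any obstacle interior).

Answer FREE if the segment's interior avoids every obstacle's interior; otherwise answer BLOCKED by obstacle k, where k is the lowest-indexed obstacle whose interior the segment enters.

Obstacle 1 [(0,1) (9,2) (11,12) (2,23) (1,13)]:
  edge (0,1)–(9,2): clear
  edge (9,2)–(11,12): clear
  edge (11,12)–(2,23): clear
  edge (2,23)–(1,13): clear
  edge (1,13)–(0,1): clear
  midpoint (14,9/2) outside
  → clear
Obstacle 2 [(13,10) (22,4) (23,21) (13,11)]:
  edge (13,10)–(22,4): clear
  edge (22,4)–(23,21): clear
  edge (23,21)–(13,11): clear
  edge (13,11)–(13,10): clear
  midpoint (14,9/2) outside
  → clear

FREE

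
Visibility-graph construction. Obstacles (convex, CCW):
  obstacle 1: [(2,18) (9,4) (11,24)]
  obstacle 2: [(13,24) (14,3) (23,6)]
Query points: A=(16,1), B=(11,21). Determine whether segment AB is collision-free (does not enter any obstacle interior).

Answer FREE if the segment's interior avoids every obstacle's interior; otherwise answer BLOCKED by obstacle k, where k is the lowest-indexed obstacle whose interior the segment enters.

Obstacle 1 [(2,18) (9,4) (11,24)]:
  edge (2,18)–(9,4): clear
  edge (9,4)–(11,24): clear
  edge (11,24)–(2,18): clear
  midpoint (27/2,11) outside
  → clear
Obstacle 2 [(13,24) (14,3) (23,6)]:
  edge (13,24)–(14,3): crosses AB
  edge (14,3)–(23,6): crosses AB
  edge (23,6)–(13,24): clear
  → BLOCKED

BLOCKED by obstacle 2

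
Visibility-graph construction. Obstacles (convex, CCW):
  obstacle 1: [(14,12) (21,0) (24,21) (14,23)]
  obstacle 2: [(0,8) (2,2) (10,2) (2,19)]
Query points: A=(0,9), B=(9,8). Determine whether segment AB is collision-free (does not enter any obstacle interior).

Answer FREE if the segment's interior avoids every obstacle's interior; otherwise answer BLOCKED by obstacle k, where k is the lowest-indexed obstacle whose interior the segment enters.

Obstacle 1 [(14,12) (21,0) (24,21) (14,23)]:
  edge (14,12)–(21,0): clear
  edge (21,0)–(24,21): clear
  edge (24,21)–(14,23): clear
  edge (14,23)–(14,12): clear
  midpoint (9/2,17/2) outside
  → clear
Obstacle 2 [(0,8) (2,2) (10,2) (2,19)]:
  edge (0,8)–(2,2): clear
  edge (2,2)–(10,2): clear
  edge (10,2)–(2,19): crosses AB
  edge (2,19)–(0,8): crosses AB
  → BLOCKED

BLOCKED by obstacle 2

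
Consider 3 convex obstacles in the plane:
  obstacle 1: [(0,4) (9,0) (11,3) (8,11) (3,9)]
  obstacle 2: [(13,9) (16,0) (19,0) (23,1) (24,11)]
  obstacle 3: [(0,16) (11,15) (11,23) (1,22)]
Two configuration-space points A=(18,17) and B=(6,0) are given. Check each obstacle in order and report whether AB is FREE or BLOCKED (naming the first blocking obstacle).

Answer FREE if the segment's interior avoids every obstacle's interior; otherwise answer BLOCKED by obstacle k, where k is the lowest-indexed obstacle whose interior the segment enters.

BLOCKED by obstacle 1

Obstacle 1 [(0,4) (9,0) (11,3) (8,11) (3,9)]:
  edge (0,4)–(9,0): crosses AB
  edge (9,0)–(11,3): clear
  edge (11,3)–(8,11): crosses AB
  edge (8,11)–(3,9): clear
  edge (3,9)–(0,4): clear
  → BLOCKED
Obstacle 2 [(13,9) (16,0) (19,0) (23,1) (24,11)]:
  edge (13,9)–(16,0): clear
  edge (16,0)–(19,0): clear
  edge (19,0)–(23,1): clear
  edge (23,1)–(24,11): clear
  edge (24,11)–(13,9): clear
  midpoint (12,17/2) outside
  → clear
Obstacle 3 [(0,16) (11,15) (11,23) (1,22)]:
  edge (0,16)–(11,15): clear
  edge (11,15)–(11,23): clear
  edge (11,23)–(1,22): clear
  edge (1,22)–(0,16): clear
  midpoint (12,17/2) outside
  → clear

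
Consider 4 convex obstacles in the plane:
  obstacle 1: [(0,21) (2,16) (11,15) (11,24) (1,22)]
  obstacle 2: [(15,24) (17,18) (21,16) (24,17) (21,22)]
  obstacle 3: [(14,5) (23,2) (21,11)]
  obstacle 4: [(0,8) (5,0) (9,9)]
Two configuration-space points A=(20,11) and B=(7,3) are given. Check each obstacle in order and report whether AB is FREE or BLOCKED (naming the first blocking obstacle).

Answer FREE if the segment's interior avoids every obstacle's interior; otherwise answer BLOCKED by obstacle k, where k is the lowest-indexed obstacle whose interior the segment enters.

Obstacle 1 [(0,21) (2,16) (11,15) (11,24) (1,22)]:
  edge (0,21)–(2,16): clear
  edge (2,16)–(11,15): clear
  edge (11,15)–(11,24): clear
  edge (11,24)–(1,22): clear
  edge (1,22)–(0,21): clear
  midpoint (27/2,7) outside
  → clear
Obstacle 2 [(15,24) (17,18) (21,16) (24,17) (21,22)]:
  edge (15,24)–(17,18): clear
  edge (17,18)–(21,16): clear
  edge (21,16)–(24,17): clear
  edge (24,17)–(21,22): clear
  edge (21,22)–(15,24): clear
  midpoint (27/2,7) outside
  → clear
Obstacle 3 [(14,5) (23,2) (21,11)]:
  edge (14,5)–(23,2): clear
  edge (23,2)–(21,11): clear
  edge (21,11)–(14,5): clear
  midpoint (27/2,7) outside
  → clear
Obstacle 4 [(0,8) (5,0) (9,9)]:
  edge (0,8)–(5,0): clear
  edge (5,0)–(9,9): clear
  edge (9,9)–(0,8): clear
  midpoint (27/2,7) outside
  → clear

FREE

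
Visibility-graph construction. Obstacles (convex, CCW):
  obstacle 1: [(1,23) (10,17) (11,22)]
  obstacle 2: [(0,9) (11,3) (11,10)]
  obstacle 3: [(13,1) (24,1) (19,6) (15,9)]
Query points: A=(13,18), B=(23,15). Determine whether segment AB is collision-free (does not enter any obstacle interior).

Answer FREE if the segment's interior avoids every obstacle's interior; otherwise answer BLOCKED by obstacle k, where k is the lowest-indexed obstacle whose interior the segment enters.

FREE

Obstacle 1 [(1,23) (10,17) (11,22)]:
  edge (1,23)–(10,17): clear
  edge (10,17)–(11,22): clear
  edge (11,22)–(1,23): clear
  midpoint (18,33/2) outside
  → clear
Obstacle 2 [(0,9) (11,3) (11,10)]:
  edge (0,9)–(11,3): clear
  edge (11,3)–(11,10): clear
  edge (11,10)–(0,9): clear
  midpoint (18,33/2) outside
  → clear
Obstacle 3 [(13,1) (24,1) (19,6) (15,9)]:
  edge (13,1)–(24,1): clear
  edge (24,1)–(19,6): clear
  edge (19,6)–(15,9): clear
  edge (15,9)–(13,1): clear
  midpoint (18,33/2) outside
  → clear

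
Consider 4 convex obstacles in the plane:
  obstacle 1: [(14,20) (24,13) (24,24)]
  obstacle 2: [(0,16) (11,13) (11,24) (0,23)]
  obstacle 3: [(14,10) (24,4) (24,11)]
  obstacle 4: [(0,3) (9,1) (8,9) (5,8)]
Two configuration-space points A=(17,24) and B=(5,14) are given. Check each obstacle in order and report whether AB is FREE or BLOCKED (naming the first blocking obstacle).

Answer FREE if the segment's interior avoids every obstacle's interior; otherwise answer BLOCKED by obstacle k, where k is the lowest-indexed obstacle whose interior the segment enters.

BLOCKED by obstacle 2

Obstacle 1 [(14,20) (24,13) (24,24)]:
  edge (14,20)–(24,13): clear
  edge (24,13)–(24,24): clear
  edge (24,24)–(14,20): clear
  midpoint (11,19) outside
  → clear
Obstacle 2 [(0,16) (11,13) (11,24) (0,23)]:
  edge (0,16)–(11,13): crosses AB
  edge (11,13)–(11,24): crosses AB
  edge (11,24)–(0,23): clear
  edge (0,23)–(0,16): clear
  → BLOCKED
Obstacle 3 [(14,10) (24,4) (24,11)]:
  edge (14,10)–(24,4): clear
  edge (24,4)–(24,11): clear
  edge (24,11)–(14,10): clear
  midpoint (11,19) outside
  → clear
Obstacle 4 [(0,3) (9,1) (8,9) (5,8)]:
  edge (0,3)–(9,1): clear
  edge (9,1)–(8,9): clear
  edge (8,9)–(5,8): clear
  edge (5,8)–(0,3): clear
  midpoint (11,19) outside
  → clear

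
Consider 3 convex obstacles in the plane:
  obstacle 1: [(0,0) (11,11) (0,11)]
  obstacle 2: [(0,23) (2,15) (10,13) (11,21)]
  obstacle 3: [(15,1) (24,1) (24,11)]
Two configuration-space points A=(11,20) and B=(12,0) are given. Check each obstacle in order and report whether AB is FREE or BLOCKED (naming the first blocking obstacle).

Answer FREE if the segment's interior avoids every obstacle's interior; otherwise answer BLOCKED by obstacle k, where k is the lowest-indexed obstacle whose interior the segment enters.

FREE

Obstacle 1 [(0,0) (11,11) (0,11)]:
  edge (0,0)–(11,11): clear
  edge (11,11)–(0,11): clear
  edge (0,11)–(0,0): clear
  midpoint (23/2,10) outside
  → clear
Obstacle 2 [(0,23) (2,15) (10,13) (11,21)]:
  edge (0,23)–(2,15): clear
  edge (2,15)–(10,13): clear
  edge (10,13)–(11,21): clear
  edge (11,21)–(0,23): clear
  midpoint (23/2,10) outside
  → clear
Obstacle 3 [(15,1) (24,1) (24,11)]:
  edge (15,1)–(24,1): clear
  edge (24,1)–(24,11): clear
  edge (24,11)–(15,1): clear
  midpoint (23/2,10) outside
  → clear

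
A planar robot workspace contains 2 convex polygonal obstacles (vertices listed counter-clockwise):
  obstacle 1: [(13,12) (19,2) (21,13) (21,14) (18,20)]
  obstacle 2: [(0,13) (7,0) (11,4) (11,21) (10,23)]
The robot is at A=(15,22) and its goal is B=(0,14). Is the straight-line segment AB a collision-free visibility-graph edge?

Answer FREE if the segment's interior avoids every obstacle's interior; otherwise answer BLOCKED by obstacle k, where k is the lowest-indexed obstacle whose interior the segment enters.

BLOCKED by obstacle 2

Obstacle 1 [(13,12) (19,2) (21,13) (21,14) (18,20)]:
  edge (13,12)–(19,2): clear
  edge (19,2)–(21,13): clear
  edge (21,13)–(21,14): clear
  edge (21,14)–(18,20): clear
  edge (18,20)–(13,12): clear
  midpoint (15/2,18) outside
  → clear
Obstacle 2 [(0,13) (7,0) (11,4) (11,21) (10,23)]:
  edge (0,13)–(7,0): clear
  edge (7,0)–(11,4): clear
  edge (11,4)–(11,21): crosses AB
  edge (11,21)–(10,23): clear
  edge (10,23)–(0,13): crosses AB
  → BLOCKED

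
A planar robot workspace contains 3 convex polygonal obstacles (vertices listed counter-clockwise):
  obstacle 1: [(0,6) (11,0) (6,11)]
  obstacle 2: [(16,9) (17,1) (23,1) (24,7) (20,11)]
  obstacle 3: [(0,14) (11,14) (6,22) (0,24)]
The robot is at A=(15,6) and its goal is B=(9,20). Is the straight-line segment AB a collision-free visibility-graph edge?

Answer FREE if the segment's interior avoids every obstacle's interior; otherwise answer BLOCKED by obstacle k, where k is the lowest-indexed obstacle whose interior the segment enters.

Obstacle 1 [(0,6) (11,0) (6,11)]:
  edge (0,6)–(11,0): clear
  edge (11,0)–(6,11): clear
  edge (6,11)–(0,6): clear
  midpoint (12,13) outside
  → clear
Obstacle 2 [(16,9) (17,1) (23,1) (24,7) (20,11)]:
  edge (16,9)–(17,1): clear
  edge (17,1)–(23,1): clear
  edge (23,1)–(24,7): clear
  edge (24,7)–(20,11): clear
  edge (20,11)–(16,9): clear
  midpoint (12,13) outside
  → clear
Obstacle 3 [(0,14) (11,14) (6,22) (0,24)]:
  edge (0,14)–(11,14): clear
  edge (11,14)–(6,22): clear
  edge (6,22)–(0,24): clear
  edge (0,24)–(0,14): clear
  midpoint (12,13) outside
  → clear

FREE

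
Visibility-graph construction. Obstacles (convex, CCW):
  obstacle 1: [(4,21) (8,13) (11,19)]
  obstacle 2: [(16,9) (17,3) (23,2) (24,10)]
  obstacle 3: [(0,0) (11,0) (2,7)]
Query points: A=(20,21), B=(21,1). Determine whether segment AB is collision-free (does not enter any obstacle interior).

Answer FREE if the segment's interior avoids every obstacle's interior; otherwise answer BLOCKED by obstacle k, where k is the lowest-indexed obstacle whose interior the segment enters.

BLOCKED by obstacle 2

Obstacle 1 [(4,21) (8,13) (11,19)]:
  edge (4,21)–(8,13): clear
  edge (8,13)–(11,19): clear
  edge (11,19)–(4,21): clear
  midpoint (41/2,11) outside
  → clear
Obstacle 2 [(16,9) (17,3) (23,2) (24,10)]:
  edge (16,9)–(17,3): clear
  edge (17,3)–(23,2): crosses AB
  edge (23,2)–(24,10): clear
  edge (24,10)–(16,9): crosses AB
  → BLOCKED
Obstacle 3 [(0,0) (11,0) (2,7)]:
  edge (0,0)–(11,0): clear
  edge (11,0)–(2,7): clear
  edge (2,7)–(0,0): clear
  midpoint (41/2,11) outside
  → clear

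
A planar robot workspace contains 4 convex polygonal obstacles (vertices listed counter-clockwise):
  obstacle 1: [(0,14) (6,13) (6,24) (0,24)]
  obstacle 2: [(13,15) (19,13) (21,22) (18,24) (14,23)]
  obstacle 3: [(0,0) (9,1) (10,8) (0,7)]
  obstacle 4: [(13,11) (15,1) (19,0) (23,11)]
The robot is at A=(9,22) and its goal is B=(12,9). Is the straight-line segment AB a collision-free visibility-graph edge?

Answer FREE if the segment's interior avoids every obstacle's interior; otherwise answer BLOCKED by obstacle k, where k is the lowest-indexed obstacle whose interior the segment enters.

FREE

Obstacle 1 [(0,14) (6,13) (6,24) (0,24)]:
  edge (0,14)–(6,13): clear
  edge (6,13)–(6,24): clear
  edge (6,24)–(0,24): clear
  edge (0,24)–(0,14): clear
  midpoint (21/2,31/2) outside
  → clear
Obstacle 2 [(13,15) (19,13) (21,22) (18,24) (14,23)]:
  edge (13,15)–(19,13): clear
  edge (19,13)–(21,22): clear
  edge (21,22)–(18,24): clear
  edge (18,24)–(14,23): clear
  edge (14,23)–(13,15): clear
  midpoint (21/2,31/2) outside
  → clear
Obstacle 3 [(0,0) (9,1) (10,8) (0,7)]:
  edge (0,0)–(9,1): clear
  edge (9,1)–(10,8): clear
  edge (10,8)–(0,7): clear
  edge (0,7)–(0,0): clear
  midpoint (21/2,31/2) outside
  → clear
Obstacle 4 [(13,11) (15,1) (19,0) (23,11)]:
  edge (13,11)–(15,1): clear
  edge (15,1)–(19,0): clear
  edge (19,0)–(23,11): clear
  edge (23,11)–(13,11): clear
  midpoint (21/2,31/2) outside
  → clear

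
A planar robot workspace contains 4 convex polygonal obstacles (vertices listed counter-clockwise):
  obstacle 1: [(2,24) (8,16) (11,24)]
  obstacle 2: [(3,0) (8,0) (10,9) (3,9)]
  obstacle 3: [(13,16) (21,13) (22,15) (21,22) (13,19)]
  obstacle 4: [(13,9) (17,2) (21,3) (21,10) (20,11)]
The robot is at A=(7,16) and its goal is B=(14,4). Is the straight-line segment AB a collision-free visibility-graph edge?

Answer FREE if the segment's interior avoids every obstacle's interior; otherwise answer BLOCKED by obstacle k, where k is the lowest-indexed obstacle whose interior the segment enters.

FREE

Obstacle 1 [(2,24) (8,16) (11,24)]:
  edge (2,24)–(8,16): clear
  edge (8,16)–(11,24): clear
  edge (11,24)–(2,24): clear
  midpoint (21/2,10) outside
  → clear
Obstacle 2 [(3,0) (8,0) (10,9) (3,9)]:
  edge (3,0)–(8,0): clear
  edge (8,0)–(10,9): clear
  edge (10,9)–(3,9): clear
  edge (3,9)–(3,0): clear
  midpoint (21/2,10) outside
  → clear
Obstacle 3 [(13,16) (21,13) (22,15) (21,22) (13,19)]:
  edge (13,16)–(21,13): clear
  edge (21,13)–(22,15): clear
  edge (22,15)–(21,22): clear
  edge (21,22)–(13,19): clear
  edge (13,19)–(13,16): clear
  midpoint (21/2,10) outside
  → clear
Obstacle 4 [(13,9) (17,2) (21,3) (21,10) (20,11)]:
  edge (13,9)–(17,2): clear
  edge (17,2)–(21,3): clear
  edge (21,3)–(21,10): clear
  edge (21,10)–(20,11): clear
  edge (20,11)–(13,9): clear
  midpoint (21/2,10) outside
  → clear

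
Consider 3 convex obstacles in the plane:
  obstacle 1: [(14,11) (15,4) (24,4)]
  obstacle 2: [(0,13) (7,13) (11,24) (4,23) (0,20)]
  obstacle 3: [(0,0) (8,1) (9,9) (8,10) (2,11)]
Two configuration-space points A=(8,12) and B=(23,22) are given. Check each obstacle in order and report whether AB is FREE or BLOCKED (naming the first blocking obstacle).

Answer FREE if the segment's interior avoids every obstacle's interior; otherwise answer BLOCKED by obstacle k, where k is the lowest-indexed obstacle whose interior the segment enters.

FREE

Obstacle 1 [(14,11) (15,4) (24,4)]:
  edge (14,11)–(15,4): clear
  edge (15,4)–(24,4): clear
  edge (24,4)–(14,11): clear
  midpoint (31/2,17) outside
  → clear
Obstacle 2 [(0,13) (7,13) (11,24) (4,23) (0,20)]:
  edge (0,13)–(7,13): clear
  edge (7,13)–(11,24): clear
  edge (11,24)–(4,23): clear
  edge (4,23)–(0,20): clear
  edge (0,20)–(0,13): clear
  midpoint (31/2,17) outside
  → clear
Obstacle 3 [(0,0) (8,1) (9,9) (8,10) (2,11)]:
  edge (0,0)–(8,1): clear
  edge (8,1)–(9,9): clear
  edge (9,9)–(8,10): clear
  edge (8,10)–(2,11): clear
  edge (2,11)–(0,0): clear
  midpoint (31/2,17) outside
  → clear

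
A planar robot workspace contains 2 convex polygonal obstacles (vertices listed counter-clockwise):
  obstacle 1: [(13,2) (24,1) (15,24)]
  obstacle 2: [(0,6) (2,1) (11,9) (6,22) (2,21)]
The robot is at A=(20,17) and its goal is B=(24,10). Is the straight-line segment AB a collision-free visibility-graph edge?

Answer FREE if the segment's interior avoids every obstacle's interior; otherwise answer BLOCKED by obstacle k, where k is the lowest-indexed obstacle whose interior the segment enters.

FREE

Obstacle 1 [(13,2) (24,1) (15,24)]:
  edge (13,2)–(24,1): clear
  edge (24,1)–(15,24): clear
  edge (15,24)–(13,2): clear
  midpoint (22,27/2) outside
  → clear
Obstacle 2 [(0,6) (2,1) (11,9) (6,22) (2,21)]:
  edge (0,6)–(2,1): clear
  edge (2,1)–(11,9): clear
  edge (11,9)–(6,22): clear
  edge (6,22)–(2,21): clear
  edge (2,21)–(0,6): clear
  midpoint (22,27/2) outside
  → clear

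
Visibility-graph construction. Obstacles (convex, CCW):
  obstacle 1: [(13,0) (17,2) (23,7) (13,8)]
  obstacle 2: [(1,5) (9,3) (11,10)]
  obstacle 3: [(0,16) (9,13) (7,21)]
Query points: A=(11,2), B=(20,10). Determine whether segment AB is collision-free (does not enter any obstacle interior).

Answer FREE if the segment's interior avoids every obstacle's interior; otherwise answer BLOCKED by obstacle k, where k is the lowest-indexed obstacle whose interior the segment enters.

BLOCKED by obstacle 1

Obstacle 1 [(13,0) (17,2) (23,7) (13,8)]:
  edge (13,0)–(17,2): clear
  edge (17,2)–(23,7): clear
  edge (23,7)–(13,8): crosses AB
  edge (13,8)–(13,0): crosses AB
  → BLOCKED
Obstacle 2 [(1,5) (9,3) (11,10)]:
  edge (1,5)–(9,3): clear
  edge (9,3)–(11,10): clear
  edge (11,10)–(1,5): clear
  midpoint (31/2,6) outside
  → clear
Obstacle 3 [(0,16) (9,13) (7,21)]:
  edge (0,16)–(9,13): clear
  edge (9,13)–(7,21): clear
  edge (7,21)–(0,16): clear
  midpoint (31/2,6) outside
  → clear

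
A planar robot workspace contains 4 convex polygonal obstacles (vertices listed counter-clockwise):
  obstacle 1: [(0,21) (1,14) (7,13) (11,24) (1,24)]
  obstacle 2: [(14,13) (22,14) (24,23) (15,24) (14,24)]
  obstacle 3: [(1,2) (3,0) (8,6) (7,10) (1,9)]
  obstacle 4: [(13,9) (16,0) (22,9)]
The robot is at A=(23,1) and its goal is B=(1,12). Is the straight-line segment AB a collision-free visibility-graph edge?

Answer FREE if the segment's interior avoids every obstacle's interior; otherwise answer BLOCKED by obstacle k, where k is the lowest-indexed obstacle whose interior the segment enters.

BLOCKED by obstacle 3

Obstacle 1 [(0,21) (1,14) (7,13) (11,24) (1,24)]:
  edge (0,21)–(1,14): clear
  edge (1,14)–(7,13): clear
  edge (7,13)–(11,24): clear
  edge (11,24)–(1,24): clear
  edge (1,24)–(0,21): clear
  midpoint (12,13/2) outside
  → clear
Obstacle 2 [(14,13) (22,14) (24,23) (15,24) (14,24)]:
  edge (14,13)–(22,14): clear
  edge (22,14)–(24,23): clear
  edge (24,23)–(15,24): clear
  edge (15,24)–(14,24): clear
  edge (14,24)–(14,13): clear
  midpoint (12,13/2) outside
  → clear
Obstacle 3 [(1,2) (3,0) (8,6) (7,10) (1,9)]:
  edge (1,2)–(3,0): clear
  edge (3,0)–(8,6): clear
  edge (8,6)–(7,10): crosses AB
  edge (7,10)–(1,9): crosses AB
  edge (1,9)–(1,2): clear
  → BLOCKED
Obstacle 4 [(13,9) (16,0) (22,9)]:
  edge (13,9)–(16,0): crosses AB
  edge (16,0)–(22,9): crosses AB
  edge (22,9)–(13,9): clear
  → BLOCKED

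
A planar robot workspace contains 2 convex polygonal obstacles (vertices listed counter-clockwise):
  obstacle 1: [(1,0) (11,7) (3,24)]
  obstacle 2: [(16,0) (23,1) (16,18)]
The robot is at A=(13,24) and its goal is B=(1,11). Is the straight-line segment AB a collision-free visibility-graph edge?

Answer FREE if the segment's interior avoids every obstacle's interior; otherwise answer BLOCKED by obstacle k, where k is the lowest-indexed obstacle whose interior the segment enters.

BLOCKED by obstacle 1

Obstacle 1 [(1,0) (11,7) (3,24)]:
  edge (1,0)–(11,7): clear
  edge (11,7)–(3,24): crosses AB
  edge (3,24)–(1,0): crosses AB
  → BLOCKED
Obstacle 2 [(16,0) (23,1) (16,18)]:
  edge (16,0)–(23,1): clear
  edge (23,1)–(16,18): clear
  edge (16,18)–(16,0): clear
  midpoint (7,35/2) outside
  → clear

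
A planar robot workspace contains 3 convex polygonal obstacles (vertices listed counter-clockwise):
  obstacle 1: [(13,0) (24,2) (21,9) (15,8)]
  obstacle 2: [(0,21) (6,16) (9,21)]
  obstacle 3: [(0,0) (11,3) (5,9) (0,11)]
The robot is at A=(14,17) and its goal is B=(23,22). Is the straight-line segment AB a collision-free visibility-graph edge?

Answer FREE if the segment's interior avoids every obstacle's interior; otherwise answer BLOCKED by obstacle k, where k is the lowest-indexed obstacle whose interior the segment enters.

FREE

Obstacle 1 [(13,0) (24,2) (21,9) (15,8)]:
  edge (13,0)–(24,2): clear
  edge (24,2)–(21,9): clear
  edge (21,9)–(15,8): clear
  edge (15,8)–(13,0): clear
  midpoint (37/2,39/2) outside
  → clear
Obstacle 2 [(0,21) (6,16) (9,21)]:
  edge (0,21)–(6,16): clear
  edge (6,16)–(9,21): clear
  edge (9,21)–(0,21): clear
  midpoint (37/2,39/2) outside
  → clear
Obstacle 3 [(0,0) (11,3) (5,9) (0,11)]:
  edge (0,0)–(11,3): clear
  edge (11,3)–(5,9): clear
  edge (5,9)–(0,11): clear
  edge (0,11)–(0,0): clear
  midpoint (37/2,39/2) outside
  → clear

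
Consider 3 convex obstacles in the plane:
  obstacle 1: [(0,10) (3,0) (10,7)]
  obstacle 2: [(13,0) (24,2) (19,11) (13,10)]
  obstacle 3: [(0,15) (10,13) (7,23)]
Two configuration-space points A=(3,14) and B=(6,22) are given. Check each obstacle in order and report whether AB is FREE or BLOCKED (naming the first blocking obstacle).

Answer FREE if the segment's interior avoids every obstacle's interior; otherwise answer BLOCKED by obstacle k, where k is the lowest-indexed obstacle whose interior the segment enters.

BLOCKED by obstacle 3

Obstacle 1 [(0,10) (3,0) (10,7)]:
  edge (0,10)–(3,0): clear
  edge (3,0)–(10,7): clear
  edge (10,7)–(0,10): clear
  midpoint (9/2,18) outside
  → clear
Obstacle 2 [(13,0) (24,2) (19,11) (13,10)]:
  edge (13,0)–(24,2): clear
  edge (24,2)–(19,11): clear
  edge (19,11)–(13,10): clear
  edge (13,10)–(13,0): clear
  midpoint (9/2,18) outside
  → clear
Obstacle 3 [(0,15) (10,13) (7,23)]:
  edge (0,15)–(10,13): crosses AB
  edge (10,13)–(7,23): clear
  edge (7,23)–(0,15): crosses AB
  → BLOCKED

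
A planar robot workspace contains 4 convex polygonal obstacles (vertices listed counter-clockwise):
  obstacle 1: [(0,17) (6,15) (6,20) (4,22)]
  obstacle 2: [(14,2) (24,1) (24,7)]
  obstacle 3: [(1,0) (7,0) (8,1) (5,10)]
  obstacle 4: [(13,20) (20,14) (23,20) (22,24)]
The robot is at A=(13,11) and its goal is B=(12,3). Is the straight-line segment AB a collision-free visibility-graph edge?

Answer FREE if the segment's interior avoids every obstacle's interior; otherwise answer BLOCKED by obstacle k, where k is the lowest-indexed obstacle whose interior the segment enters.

FREE

Obstacle 1 [(0,17) (6,15) (6,20) (4,22)]:
  edge (0,17)–(6,15): clear
  edge (6,15)–(6,20): clear
  edge (6,20)–(4,22): clear
  edge (4,22)–(0,17): clear
  midpoint (25/2,7) outside
  → clear
Obstacle 2 [(14,2) (24,1) (24,7)]:
  edge (14,2)–(24,1): clear
  edge (24,1)–(24,7): clear
  edge (24,7)–(14,2): clear
  midpoint (25/2,7) outside
  → clear
Obstacle 3 [(1,0) (7,0) (8,1) (5,10)]:
  edge (1,0)–(7,0): clear
  edge (7,0)–(8,1): clear
  edge (8,1)–(5,10): clear
  edge (5,10)–(1,0): clear
  midpoint (25/2,7) outside
  → clear
Obstacle 4 [(13,20) (20,14) (23,20) (22,24)]:
  edge (13,20)–(20,14): clear
  edge (20,14)–(23,20): clear
  edge (23,20)–(22,24): clear
  edge (22,24)–(13,20): clear
  midpoint (25/2,7) outside
  → clear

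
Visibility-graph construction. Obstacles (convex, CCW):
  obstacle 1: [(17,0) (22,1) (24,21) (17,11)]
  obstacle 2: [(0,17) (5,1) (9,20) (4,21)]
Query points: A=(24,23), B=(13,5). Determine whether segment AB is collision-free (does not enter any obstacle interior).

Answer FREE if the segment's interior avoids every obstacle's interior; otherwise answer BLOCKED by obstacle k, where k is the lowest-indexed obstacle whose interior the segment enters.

FREE

Obstacle 1 [(17,0) (22,1) (24,21) (17,11)]:
  edge (17,0)–(22,1): clear
  edge (22,1)–(24,21): clear
  edge (24,21)–(17,11): clear
  edge (17,11)–(17,0): clear
  midpoint (37/2,14) outside
  → clear
Obstacle 2 [(0,17) (5,1) (9,20) (4,21)]:
  edge (0,17)–(5,1): clear
  edge (5,1)–(9,20): clear
  edge (9,20)–(4,21): clear
  edge (4,21)–(0,17): clear
  midpoint (37/2,14) outside
  → clear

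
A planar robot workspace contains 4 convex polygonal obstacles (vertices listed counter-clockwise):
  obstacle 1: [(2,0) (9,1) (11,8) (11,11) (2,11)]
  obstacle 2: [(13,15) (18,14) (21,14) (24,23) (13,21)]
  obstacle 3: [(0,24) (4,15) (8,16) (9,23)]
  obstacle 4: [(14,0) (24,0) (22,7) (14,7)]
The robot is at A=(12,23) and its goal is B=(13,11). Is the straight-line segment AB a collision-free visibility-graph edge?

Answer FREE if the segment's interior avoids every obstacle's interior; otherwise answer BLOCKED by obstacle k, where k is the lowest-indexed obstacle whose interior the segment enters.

Obstacle 1 [(2,0) (9,1) (11,8) (11,11) (2,11)]:
  edge (2,0)–(9,1): clear
  edge (9,1)–(11,8): clear
  edge (11,8)–(11,11): clear
  edge (11,11)–(2,11): clear
  edge (2,11)–(2,0): clear
  midpoint (25/2,17) outside
  → clear
Obstacle 2 [(13,15) (18,14) (21,14) (24,23) (13,21)]:
  edge (13,15)–(18,14): clear
  edge (18,14)–(21,14): clear
  edge (21,14)–(24,23): clear
  edge (24,23)–(13,21): clear
  edge (13,21)–(13,15): clear
  midpoint (25/2,17) outside
  → clear
Obstacle 3 [(0,24) (4,15) (8,16) (9,23)]:
  edge (0,24)–(4,15): clear
  edge (4,15)–(8,16): clear
  edge (8,16)–(9,23): clear
  edge (9,23)–(0,24): clear
  midpoint (25/2,17) outside
  → clear
Obstacle 4 [(14,0) (24,0) (22,7) (14,7)]:
  edge (14,0)–(24,0): clear
  edge (24,0)–(22,7): clear
  edge (22,7)–(14,7): clear
  edge (14,7)–(14,0): clear
  midpoint (25/2,17) outside
  → clear

FREE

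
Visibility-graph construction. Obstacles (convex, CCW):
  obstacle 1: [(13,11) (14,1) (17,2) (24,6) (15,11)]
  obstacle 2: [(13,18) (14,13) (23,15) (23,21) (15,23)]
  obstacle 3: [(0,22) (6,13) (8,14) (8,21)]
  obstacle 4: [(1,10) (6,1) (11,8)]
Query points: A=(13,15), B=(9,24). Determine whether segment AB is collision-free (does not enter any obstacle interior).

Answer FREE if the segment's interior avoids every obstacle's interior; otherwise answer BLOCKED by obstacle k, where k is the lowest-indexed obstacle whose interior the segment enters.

FREE

Obstacle 1 [(13,11) (14,1) (17,2) (24,6) (15,11)]:
  edge (13,11)–(14,1): clear
  edge (14,1)–(17,2): clear
  edge (17,2)–(24,6): clear
  edge (24,6)–(15,11): clear
  edge (15,11)–(13,11): clear
  midpoint (11,39/2) outside
  → clear
Obstacle 2 [(13,18) (14,13) (23,15) (23,21) (15,23)]:
  edge (13,18)–(14,13): clear
  edge (14,13)–(23,15): clear
  edge (23,15)–(23,21): clear
  edge (23,21)–(15,23): clear
  edge (15,23)–(13,18): clear
  midpoint (11,39/2) outside
  → clear
Obstacle 3 [(0,22) (6,13) (8,14) (8,21)]:
  edge (0,22)–(6,13): clear
  edge (6,13)–(8,14): clear
  edge (8,14)–(8,21): clear
  edge (8,21)–(0,22): clear
  midpoint (11,39/2) outside
  → clear
Obstacle 4 [(1,10) (6,1) (11,8)]:
  edge (1,10)–(6,1): clear
  edge (6,1)–(11,8): clear
  edge (11,8)–(1,10): clear
  midpoint (11,39/2) outside
  → clear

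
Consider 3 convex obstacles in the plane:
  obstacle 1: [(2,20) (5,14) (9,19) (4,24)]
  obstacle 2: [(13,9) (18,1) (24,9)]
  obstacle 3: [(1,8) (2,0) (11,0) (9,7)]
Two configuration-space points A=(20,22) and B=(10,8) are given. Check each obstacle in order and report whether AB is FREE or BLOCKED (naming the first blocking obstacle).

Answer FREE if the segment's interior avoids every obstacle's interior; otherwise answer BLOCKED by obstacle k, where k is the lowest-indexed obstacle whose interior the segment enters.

FREE

Obstacle 1 [(2,20) (5,14) (9,19) (4,24)]:
  edge (2,20)–(5,14): clear
  edge (5,14)–(9,19): clear
  edge (9,19)–(4,24): clear
  edge (4,24)–(2,20): clear
  midpoint (15,15) outside
  → clear
Obstacle 2 [(13,9) (18,1) (24,9)]:
  edge (13,9)–(18,1): clear
  edge (18,1)–(24,9): clear
  edge (24,9)–(13,9): clear
  midpoint (15,15) outside
  → clear
Obstacle 3 [(1,8) (2,0) (11,0) (9,7)]:
  edge (1,8)–(2,0): clear
  edge (2,0)–(11,0): clear
  edge (11,0)–(9,7): clear
  edge (9,7)–(1,8): clear
  midpoint (15,15) outside
  → clear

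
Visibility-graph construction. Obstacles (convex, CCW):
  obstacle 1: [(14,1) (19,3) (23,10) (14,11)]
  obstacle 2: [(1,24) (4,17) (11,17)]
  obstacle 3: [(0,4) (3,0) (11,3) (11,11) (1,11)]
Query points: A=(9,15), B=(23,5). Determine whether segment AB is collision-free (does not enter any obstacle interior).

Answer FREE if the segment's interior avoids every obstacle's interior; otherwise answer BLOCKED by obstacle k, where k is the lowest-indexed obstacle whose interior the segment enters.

BLOCKED by obstacle 1

Obstacle 1 [(14,1) (19,3) (23,10) (14,11)]:
  edge (14,1)–(19,3): clear
  edge (19,3)–(23,10): crosses AB
  edge (23,10)–(14,11): crosses AB
  edge (14,11)–(14,1): clear
  → BLOCKED
Obstacle 2 [(1,24) (4,17) (11,17)]:
  edge (1,24)–(4,17): clear
  edge (4,17)–(11,17): clear
  edge (11,17)–(1,24): clear
  midpoint (16,10) outside
  → clear
Obstacle 3 [(0,4) (3,0) (11,3) (11,11) (1,11)]:
  edge (0,4)–(3,0): clear
  edge (3,0)–(11,3): clear
  edge (11,3)–(11,11): clear
  edge (11,11)–(1,11): clear
  edge (1,11)–(0,4): clear
  midpoint (16,10) outside
  → clear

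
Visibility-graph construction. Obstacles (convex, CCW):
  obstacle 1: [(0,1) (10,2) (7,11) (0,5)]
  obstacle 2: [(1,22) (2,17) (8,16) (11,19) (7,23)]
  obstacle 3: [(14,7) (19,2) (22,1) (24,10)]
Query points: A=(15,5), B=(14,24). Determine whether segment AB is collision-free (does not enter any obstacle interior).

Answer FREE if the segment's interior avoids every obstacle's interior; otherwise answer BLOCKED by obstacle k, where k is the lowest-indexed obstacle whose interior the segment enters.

BLOCKED by obstacle 3

Obstacle 1 [(0,1) (10,2) (7,11) (0,5)]:
  edge (0,1)–(10,2): clear
  edge (10,2)–(7,11): clear
  edge (7,11)–(0,5): clear
  edge (0,5)–(0,1): clear
  midpoint (29/2,29/2) outside
  → clear
Obstacle 2 [(1,22) (2,17) (8,16) (11,19) (7,23)]:
  edge (1,22)–(2,17): clear
  edge (2,17)–(8,16): clear
  edge (8,16)–(11,19): clear
  edge (11,19)–(7,23): clear
  edge (7,23)–(1,22): clear
  midpoint (29/2,29/2) outside
  → clear
Obstacle 3 [(14,7) (19,2) (22,1) (24,10)]:
  edge (14,7)–(19,2): crosses AB
  edge (19,2)–(22,1): clear
  edge (22,1)–(24,10): clear
  edge (24,10)–(14,7): crosses AB
  → BLOCKED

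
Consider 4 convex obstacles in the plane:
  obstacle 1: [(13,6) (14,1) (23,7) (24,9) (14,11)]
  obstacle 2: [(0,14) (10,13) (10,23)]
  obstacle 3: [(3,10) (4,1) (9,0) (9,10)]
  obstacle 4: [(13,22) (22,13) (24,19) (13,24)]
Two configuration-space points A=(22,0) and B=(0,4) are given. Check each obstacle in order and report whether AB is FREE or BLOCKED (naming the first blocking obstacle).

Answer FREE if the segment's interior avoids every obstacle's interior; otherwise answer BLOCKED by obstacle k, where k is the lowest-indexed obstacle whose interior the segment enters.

Obstacle 1 [(13,6) (14,1) (23,7) (24,9) (14,11)]:
  edge (13,6)–(14,1): crosses AB
  edge (14,1)–(23,7): crosses AB
  edge (23,7)–(24,9): clear
  edge (24,9)–(14,11): clear
  edge (14,11)–(13,6): clear
  → BLOCKED
Obstacle 2 [(0,14) (10,13) (10,23)]:
  edge (0,14)–(10,13): clear
  edge (10,13)–(10,23): clear
  edge (10,23)–(0,14): clear
  midpoint (11,2) outside
  → clear
Obstacle 3 [(3,10) (4,1) (9,0) (9,10)]:
  edge (3,10)–(4,1): crosses AB
  edge (4,1)–(9,0): clear
  edge (9,0)–(9,10): crosses AB
  edge (9,10)–(3,10): clear
  → BLOCKED
Obstacle 4 [(13,22) (22,13) (24,19) (13,24)]:
  edge (13,22)–(22,13): clear
  edge (22,13)–(24,19): clear
  edge (24,19)–(13,24): clear
  edge (13,24)–(13,22): clear
  midpoint (11,2) outside
  → clear

BLOCKED by obstacle 1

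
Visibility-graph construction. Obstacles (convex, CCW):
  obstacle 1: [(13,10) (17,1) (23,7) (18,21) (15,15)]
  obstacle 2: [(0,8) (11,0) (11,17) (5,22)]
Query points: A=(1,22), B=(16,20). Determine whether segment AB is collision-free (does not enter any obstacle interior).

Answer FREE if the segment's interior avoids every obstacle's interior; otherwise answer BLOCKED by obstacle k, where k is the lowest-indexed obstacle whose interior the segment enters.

BLOCKED by obstacle 2

Obstacle 1 [(13,10) (17,1) (23,7) (18,21) (15,15)]:
  edge (13,10)–(17,1): clear
  edge (17,1)–(23,7): clear
  edge (23,7)–(18,21): clear
  edge (18,21)–(15,15): clear
  edge (15,15)–(13,10): clear
  midpoint (17/2,21) outside
  → clear
Obstacle 2 [(0,8) (11,0) (11,17) (5,22)]:
  edge (0,8)–(11,0): clear
  edge (11,0)–(11,17): clear
  edge (11,17)–(5,22): crosses AB
  edge (5,22)–(0,8): crosses AB
  → BLOCKED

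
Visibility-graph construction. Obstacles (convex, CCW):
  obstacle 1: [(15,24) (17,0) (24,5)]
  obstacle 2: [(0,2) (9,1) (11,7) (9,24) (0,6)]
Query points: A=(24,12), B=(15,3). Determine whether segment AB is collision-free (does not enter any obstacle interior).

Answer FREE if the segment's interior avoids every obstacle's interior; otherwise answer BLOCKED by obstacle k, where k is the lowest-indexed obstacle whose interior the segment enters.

BLOCKED by obstacle 1

Obstacle 1 [(15,24) (17,0) (24,5)]:
  edge (15,24)–(17,0): crosses AB
  edge (17,0)–(24,5): clear
  edge (24,5)–(15,24): crosses AB
  → BLOCKED
Obstacle 2 [(0,2) (9,1) (11,7) (9,24) (0,6)]:
  edge (0,2)–(9,1): clear
  edge (9,1)–(11,7): clear
  edge (11,7)–(9,24): clear
  edge (9,24)–(0,6): clear
  edge (0,6)–(0,2): clear
  midpoint (39/2,15/2) outside
  → clear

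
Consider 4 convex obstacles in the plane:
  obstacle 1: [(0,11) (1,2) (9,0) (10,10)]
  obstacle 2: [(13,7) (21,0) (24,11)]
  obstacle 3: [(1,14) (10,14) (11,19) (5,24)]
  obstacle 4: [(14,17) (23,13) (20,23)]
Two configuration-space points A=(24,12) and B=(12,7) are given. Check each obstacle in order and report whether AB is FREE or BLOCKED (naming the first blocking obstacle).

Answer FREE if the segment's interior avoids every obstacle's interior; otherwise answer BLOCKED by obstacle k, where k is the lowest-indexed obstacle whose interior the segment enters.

FREE

Obstacle 1 [(0,11) (1,2) (9,0) (10,10)]:
  edge (0,11)–(1,2): clear
  edge (1,2)–(9,0): clear
  edge (9,0)–(10,10): clear
  edge (10,10)–(0,11): clear
  midpoint (18,19/2) outside
  → clear
Obstacle 2 [(13,7) (21,0) (24,11)]:
  edge (13,7)–(21,0): clear
  edge (21,0)–(24,11): clear
  edge (24,11)–(13,7): clear
  midpoint (18,19/2) outside
  → clear
Obstacle 3 [(1,14) (10,14) (11,19) (5,24)]:
  edge (1,14)–(10,14): clear
  edge (10,14)–(11,19): clear
  edge (11,19)–(5,24): clear
  edge (5,24)–(1,14): clear
  midpoint (18,19/2) outside
  → clear
Obstacle 4 [(14,17) (23,13) (20,23)]:
  edge (14,17)–(23,13): clear
  edge (23,13)–(20,23): clear
  edge (20,23)–(14,17): clear
  midpoint (18,19/2) outside
  → clear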